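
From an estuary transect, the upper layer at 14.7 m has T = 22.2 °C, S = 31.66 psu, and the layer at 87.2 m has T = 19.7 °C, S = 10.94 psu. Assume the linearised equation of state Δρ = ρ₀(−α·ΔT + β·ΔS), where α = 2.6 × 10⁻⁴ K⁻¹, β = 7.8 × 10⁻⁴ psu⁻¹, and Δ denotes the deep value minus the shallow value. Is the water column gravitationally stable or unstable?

unstable

ΔT = 19.7 − 22.2 = -2.5 K and ΔS = 10.94 − 31.66 = -20.72 psu (deep − shallow).
−αΔT = 6.50 × 10⁻⁴; βΔS = -0.0161616; sum Δρ/ρ₀ = -0.0155116.
Δρ/ρ₀ < 0, so Δρ < 0: deeper water is lighter → statically unstable; the column would overturn.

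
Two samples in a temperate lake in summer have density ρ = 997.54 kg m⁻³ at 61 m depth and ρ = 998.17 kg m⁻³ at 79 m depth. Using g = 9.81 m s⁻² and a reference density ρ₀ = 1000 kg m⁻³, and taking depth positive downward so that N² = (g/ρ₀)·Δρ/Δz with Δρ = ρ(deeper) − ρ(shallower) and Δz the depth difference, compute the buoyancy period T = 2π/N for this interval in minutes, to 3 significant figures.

Δρ = 998.17 − 997.54 = 0.63 kg m⁻³ over Δz = 79 − 61 = 18 m.
N² = (9.81/1000) × (0.63/18) = 3.4335 × 10⁻⁴ s⁻².
N = √(3.4335 × 10⁻⁴) = 0.018530 rad s⁻¹, so T = 2π/N = 339.08 s = 5.6513 min ≈ 5.65 min.

5.65 min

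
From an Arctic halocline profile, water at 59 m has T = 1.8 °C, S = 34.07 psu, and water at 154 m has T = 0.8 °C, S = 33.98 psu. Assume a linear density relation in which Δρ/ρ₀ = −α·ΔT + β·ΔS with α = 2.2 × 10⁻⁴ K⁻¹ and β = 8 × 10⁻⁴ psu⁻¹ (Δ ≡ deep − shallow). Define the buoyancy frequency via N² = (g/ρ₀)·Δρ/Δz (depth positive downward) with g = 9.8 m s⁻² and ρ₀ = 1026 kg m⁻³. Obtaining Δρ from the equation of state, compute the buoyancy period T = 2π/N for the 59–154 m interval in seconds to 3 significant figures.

ΔT = -1.0 K, ΔS = -0.09 psu (deep − shallow).
Δρ/ρ₀ = −αΔT + βΔS = 2.20 × 10⁻⁴ − 7.20 × 10⁻⁵ = 1.48 × 10⁻⁴, so Δρ ≈ 0.1518 kg m⁻³.
N² = (g/ρ₀)·Δρ/Δz = g·(Δρ/ρ₀)/Δz = 9.8 × 1.48 × 10⁻⁴ / 95 = 1.5267 × 10⁻⁵ s⁻².
N = √(1.5267 × 10⁻⁵) = 3.9073 × 10⁻³ rad s⁻¹ → T = 2π/N = 1.6081 × 10³ s ≈ 1.61 × 10³ s.

1.61 × 10³ s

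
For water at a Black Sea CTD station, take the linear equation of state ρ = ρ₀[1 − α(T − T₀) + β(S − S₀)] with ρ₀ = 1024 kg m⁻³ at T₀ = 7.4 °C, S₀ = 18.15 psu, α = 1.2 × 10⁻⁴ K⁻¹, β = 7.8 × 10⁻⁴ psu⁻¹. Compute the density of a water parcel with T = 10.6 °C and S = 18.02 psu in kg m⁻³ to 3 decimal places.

1023.503 kg m⁻³

T − T₀ = +3.2 K, S − S₀ = -0.13 psu.
Bracket = 1 − α·(+3.2) + β·(-0.13) = 1 + (-4.854 × 10⁻⁴) = 0.9995146.
ρ = 1024 × 0.9995146 = 1023.503 kg m⁻³.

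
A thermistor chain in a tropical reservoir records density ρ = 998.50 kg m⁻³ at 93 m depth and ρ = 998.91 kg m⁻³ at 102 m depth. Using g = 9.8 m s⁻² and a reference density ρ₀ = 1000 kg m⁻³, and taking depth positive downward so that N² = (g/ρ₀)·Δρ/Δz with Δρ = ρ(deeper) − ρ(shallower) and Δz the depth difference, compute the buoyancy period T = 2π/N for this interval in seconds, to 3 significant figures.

Δρ = 998.91 − 998.50 = 0.41 kg m⁻³ over Δz = 102 − 93 = 9 m.
N² = (9.8/1000) × (0.41/9) = 4.4644 × 10⁻⁴ s⁻².
N = √(4.4644 × 10⁻⁴) = 0.021129 rad s⁻¹, so T = 2π/N = 297.37 s ≈ 297 s.

297 s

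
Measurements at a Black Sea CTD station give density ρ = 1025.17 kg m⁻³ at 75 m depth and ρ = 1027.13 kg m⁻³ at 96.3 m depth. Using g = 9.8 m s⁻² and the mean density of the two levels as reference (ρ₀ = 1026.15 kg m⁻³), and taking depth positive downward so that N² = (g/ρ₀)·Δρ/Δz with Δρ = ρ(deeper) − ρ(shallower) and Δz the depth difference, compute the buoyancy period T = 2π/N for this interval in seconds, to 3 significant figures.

212 s

Δρ = 1027.13 − 1025.17 = 1.96 kg m⁻³ over Δz = 96.3 − 75 = 21.3 m.
N² = (9.8/1026.15) × (1.96/21.3) = 8.7880 × 10⁻⁴ s⁻².
N = √(8.7880 × 10⁻⁴) = 0.029645 rad s⁻¹, so T = 2π/N = 211.95 s ≈ 212 s.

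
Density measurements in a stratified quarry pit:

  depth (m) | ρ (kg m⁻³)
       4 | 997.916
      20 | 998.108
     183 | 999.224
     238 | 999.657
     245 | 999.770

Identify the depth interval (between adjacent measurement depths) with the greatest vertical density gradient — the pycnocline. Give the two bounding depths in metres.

238–245 m

Compute the density gradient over each adjacent pair:
  4–20 m: Δρ/Δz = 0.192/16 = 0.012 kg m⁻⁴
  20–183 m: Δρ/Δz = 1.116/163 = 6.8 × 10⁻³ kg m⁻⁴
  183–238 m: Δρ/Δz = 0.433/55 = 7.9 × 10⁻³ kg m⁻⁴
  238–245 m: Δρ/Δz = 0.113/7 = 0.016 kg m⁻⁴
The largest gradient is in the 238–245 m interval — the pycnocline.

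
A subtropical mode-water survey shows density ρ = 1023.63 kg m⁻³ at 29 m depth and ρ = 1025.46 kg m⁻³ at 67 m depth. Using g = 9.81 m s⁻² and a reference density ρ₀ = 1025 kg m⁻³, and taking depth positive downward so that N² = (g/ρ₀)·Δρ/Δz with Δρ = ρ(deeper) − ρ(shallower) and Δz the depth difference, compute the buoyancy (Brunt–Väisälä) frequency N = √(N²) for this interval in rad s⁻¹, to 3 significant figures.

Δρ = 1025.46 − 1023.63 = 1.83 kg m⁻³ over Δz = 67 − 29 = 38 m.
N² = (9.81/1025) × (1.83/38) = 4.6091 × 10⁻⁴ s⁻².
N = √(4.6091 × 10⁻⁴) = 0.021469 rad s⁻¹ ≈ 0.0215 rad s⁻¹.
N² > 0, so the interval is statically stable.

0.0215 rad s⁻¹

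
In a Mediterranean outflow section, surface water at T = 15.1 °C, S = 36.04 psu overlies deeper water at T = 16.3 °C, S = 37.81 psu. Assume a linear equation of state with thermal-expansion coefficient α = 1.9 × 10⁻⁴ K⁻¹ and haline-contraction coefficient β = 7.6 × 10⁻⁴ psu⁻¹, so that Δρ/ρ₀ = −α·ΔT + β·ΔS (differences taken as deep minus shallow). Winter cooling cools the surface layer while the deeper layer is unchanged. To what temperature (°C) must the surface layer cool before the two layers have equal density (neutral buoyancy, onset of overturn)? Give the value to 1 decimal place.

9.2 °C

Neutral buoyancy requires Δρ = 0, i.e. −α(T_deep − T_surf′) + β(S_deep − S_surf) = 0.
T_surf′ = T_deep − (β/α)·ΔS = 16.3 − (7.6 × 10⁻⁴/1.9 × 10⁻⁴)·(+1.77) = 9.220 °C.
Cooling required: 15.1 − (9.220) = 5.880 °C.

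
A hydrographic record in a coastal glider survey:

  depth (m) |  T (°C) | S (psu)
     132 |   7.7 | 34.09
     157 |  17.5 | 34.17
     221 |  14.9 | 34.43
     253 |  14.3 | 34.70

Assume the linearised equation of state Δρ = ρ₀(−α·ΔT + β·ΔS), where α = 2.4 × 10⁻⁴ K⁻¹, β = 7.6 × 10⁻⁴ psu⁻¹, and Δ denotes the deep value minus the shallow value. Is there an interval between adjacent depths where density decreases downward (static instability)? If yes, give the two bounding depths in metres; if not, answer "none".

Evaluate Δρ/ρ₀ = −αΔT + βΔS across each adjacent pair:
  132–157 m: −αΔT+βΔS = −(2.4 × 10⁻⁴)(+9.8)+(7.6 × 10⁻⁴)(+0.08) = -2.3 × 10⁻³ → UNSTABLE
  157–221 m: −αΔT+βΔS = −(2.4 × 10⁻⁴)(-2.6)+(7.6 × 10⁻⁴)(+0.26) = 8.2 × 10⁻⁴ → stable
  221–253 m: −αΔT+βΔS = −(2.4 × 10⁻⁴)(-0.6)+(7.6 × 10⁻⁴)(+0.27) = 3.5 × 10⁻⁴ → stable
The 132–157 m interval has Δρ < 0: lighter water underlies denser water.

132–157 m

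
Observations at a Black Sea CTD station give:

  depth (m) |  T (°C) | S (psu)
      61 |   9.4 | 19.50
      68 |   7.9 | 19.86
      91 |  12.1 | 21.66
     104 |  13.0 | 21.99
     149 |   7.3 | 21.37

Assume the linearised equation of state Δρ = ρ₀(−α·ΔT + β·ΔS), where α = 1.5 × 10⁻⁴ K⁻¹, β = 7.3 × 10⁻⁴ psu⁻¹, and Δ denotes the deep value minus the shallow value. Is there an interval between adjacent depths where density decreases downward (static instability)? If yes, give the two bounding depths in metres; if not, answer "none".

none

Evaluate Δρ/ρ₀ = −αΔT + βΔS across each adjacent pair:
  61–68 m: −αΔT+βΔS = −(1.5 × 10⁻⁴)(-1.5)+(7.3 × 10⁻⁴)(+0.36) = 4.9 × 10⁻⁴ → stable
  68–91 m: −αΔT+βΔS = −(1.5 × 10⁻⁴)(+4.2)+(7.3 × 10⁻⁴)(+1.80) = 6.8 × 10⁻⁴ → stable
  91–104 m: −αΔT+βΔS = −(1.5 × 10⁻⁴)(+0.9)+(7.3 × 10⁻⁴)(+0.33) = 1.1 × 10⁻⁴ → stable
  104–149 m: −αΔT+βΔS = −(1.5 × 10⁻⁴)(-5.7)+(7.3 × 10⁻⁴)(-0.62) = 4.0 × 10⁻⁴ → stable
Every interval has Δρ > 0: the column is stably stratified throughout.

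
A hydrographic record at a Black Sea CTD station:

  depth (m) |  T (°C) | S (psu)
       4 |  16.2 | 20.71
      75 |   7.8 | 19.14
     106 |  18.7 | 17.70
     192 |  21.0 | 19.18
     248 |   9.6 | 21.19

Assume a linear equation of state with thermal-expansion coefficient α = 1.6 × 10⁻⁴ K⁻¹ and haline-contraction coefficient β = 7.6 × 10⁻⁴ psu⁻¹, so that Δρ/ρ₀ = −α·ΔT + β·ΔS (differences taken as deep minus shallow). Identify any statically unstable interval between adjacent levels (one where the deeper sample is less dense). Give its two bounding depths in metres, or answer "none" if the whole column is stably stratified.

75–106 m

Evaluate Δρ/ρ₀ = −αΔT + βΔS across each adjacent pair:
  4–75 m: −αΔT+βΔS = −(1.6 × 10⁻⁴)(-8.4)+(7.6 × 10⁻⁴)(-1.57) = 1.5 × 10⁻⁴ → stable
  75–106 m: −αΔT+βΔS = −(1.6 × 10⁻⁴)(+10.9)+(7.6 × 10⁻⁴)(-1.44) = -2.8 × 10⁻³ → UNSTABLE
  106–192 m: −αΔT+βΔS = −(1.6 × 10⁻⁴)(+2.3)+(7.6 × 10⁻⁴)(+1.48) = 7.6 × 10⁻⁴ → stable
  192–248 m: −αΔT+βΔS = −(1.6 × 10⁻⁴)(-11.4)+(7.6 × 10⁻⁴)(+2.01) = 3.4 × 10⁻³ → stable
The 75–106 m interval has Δρ < 0: lighter water underlies denser water.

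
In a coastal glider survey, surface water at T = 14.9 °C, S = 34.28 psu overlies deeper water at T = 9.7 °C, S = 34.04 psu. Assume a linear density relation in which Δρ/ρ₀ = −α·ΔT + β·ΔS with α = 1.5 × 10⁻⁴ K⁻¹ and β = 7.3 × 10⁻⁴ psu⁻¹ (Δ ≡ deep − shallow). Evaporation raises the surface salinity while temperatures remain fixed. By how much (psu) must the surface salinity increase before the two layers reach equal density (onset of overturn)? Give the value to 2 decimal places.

Neutral buoyancy requires −α(T_deep − T_surf) + β(S_deep − S_surf′) = 0.
S_surf′ = S_deep − (α/β)·ΔT = 34.04 − (1.5 × 10⁻⁴/7.3 × 10⁻⁴)·(-5.2) = 35.1085 psu.
Increase required: 35.1085 − 34.28 = 0.8285 psu.

0.83 psu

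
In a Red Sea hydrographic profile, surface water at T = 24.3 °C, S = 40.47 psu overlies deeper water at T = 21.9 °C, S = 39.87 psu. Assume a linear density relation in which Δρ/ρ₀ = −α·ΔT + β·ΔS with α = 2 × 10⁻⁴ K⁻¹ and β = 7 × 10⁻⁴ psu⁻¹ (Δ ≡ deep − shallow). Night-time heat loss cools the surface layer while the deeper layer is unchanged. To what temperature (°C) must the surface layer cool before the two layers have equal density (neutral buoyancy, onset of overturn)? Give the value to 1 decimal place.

24.0 °C

Neutral buoyancy requires Δρ = 0, i.e. −α(T_deep − T_surf′) + β(S_deep − S_surf) = 0.
T_surf′ = T_deep − (β/α)·ΔS = 21.9 − (7 × 10⁻⁴/2 × 10⁻⁴)·(-0.60) = 24.000 °C.
Cooling required: 24.3 − (24.000) = 0.300 °C.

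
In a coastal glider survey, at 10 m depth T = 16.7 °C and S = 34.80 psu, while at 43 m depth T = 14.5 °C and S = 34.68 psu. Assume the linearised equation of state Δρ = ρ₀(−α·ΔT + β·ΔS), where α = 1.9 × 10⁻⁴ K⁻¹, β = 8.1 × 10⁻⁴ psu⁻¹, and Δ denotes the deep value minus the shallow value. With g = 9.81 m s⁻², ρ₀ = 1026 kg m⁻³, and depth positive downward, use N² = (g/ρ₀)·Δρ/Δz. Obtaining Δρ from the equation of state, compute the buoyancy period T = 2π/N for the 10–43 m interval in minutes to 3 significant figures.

ΔT = -2.2 K, ΔS = -0.12 psu (deep − shallow).
Δρ/ρ₀ = −αΔT + βΔS = 4.18 × 10⁻⁴ − 9.72 × 10⁻⁵ = 3.208 × 10⁻⁴, so Δρ ≈ 0.3291 kg m⁻³.
N² = (g/ρ₀)·Δρ/Δz = g·(Δρ/ρ₀)/Δz = 9.81 × 3.208 × 10⁻⁴ / 33 = 9.5365 × 10⁻⁵ s⁻².
N = √(9.5365 × 10⁻⁵) = 9.7655 × 10⁻³ rad s⁻¹ → T = 2π/N = 643.41 s = 10.723 min ≈ 10.7 min.

10.7 min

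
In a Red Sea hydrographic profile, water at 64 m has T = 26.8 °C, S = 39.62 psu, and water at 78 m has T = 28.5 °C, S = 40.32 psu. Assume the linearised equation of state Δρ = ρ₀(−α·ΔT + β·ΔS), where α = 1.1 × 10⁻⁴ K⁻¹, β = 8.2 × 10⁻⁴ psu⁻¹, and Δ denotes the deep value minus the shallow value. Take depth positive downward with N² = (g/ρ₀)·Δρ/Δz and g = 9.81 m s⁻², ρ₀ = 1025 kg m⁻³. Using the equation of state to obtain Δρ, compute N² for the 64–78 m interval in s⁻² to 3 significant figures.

ΔT = +1.7 K, ΔS = +0.70 psu (deep − shallow).
Δρ/ρ₀ = −αΔT + βΔS = -1.87 × 10⁻⁴ + 5.74 × 10⁻⁴ = 3.87 × 10⁻⁴, so Δρ ≈ 0.3967 kg m⁻³.
N² = (g/ρ₀)·Δρ/Δz = g·(Δρ/ρ₀)/Δz = 9.81 × 3.87 × 10⁻⁴ / 14 = 2.7118 × 10⁻⁴ s⁻² ≈ 2.71 × 10⁻⁴ s⁻².

2.71 × 10⁻⁴ s⁻²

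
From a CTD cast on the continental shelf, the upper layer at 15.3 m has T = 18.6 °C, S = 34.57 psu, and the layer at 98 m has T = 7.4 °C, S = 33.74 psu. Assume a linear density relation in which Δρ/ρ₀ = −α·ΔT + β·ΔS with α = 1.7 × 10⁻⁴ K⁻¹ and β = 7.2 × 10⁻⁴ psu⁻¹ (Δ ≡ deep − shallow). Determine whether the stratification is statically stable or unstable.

stable

ΔT = 7.4 − 18.6 = -11.2 K and ΔS = 33.74 − 34.57 = -0.83 psu (deep − shallow).
−αΔT = 1.904 × 10⁻³; βΔS = -5.976 × 10⁻⁴; sum Δρ/ρ₀ = 1.3064 × 10⁻³.
Δρ/ρ₀ > 0, so Δρ > 0: deeper water is denser → statically stable.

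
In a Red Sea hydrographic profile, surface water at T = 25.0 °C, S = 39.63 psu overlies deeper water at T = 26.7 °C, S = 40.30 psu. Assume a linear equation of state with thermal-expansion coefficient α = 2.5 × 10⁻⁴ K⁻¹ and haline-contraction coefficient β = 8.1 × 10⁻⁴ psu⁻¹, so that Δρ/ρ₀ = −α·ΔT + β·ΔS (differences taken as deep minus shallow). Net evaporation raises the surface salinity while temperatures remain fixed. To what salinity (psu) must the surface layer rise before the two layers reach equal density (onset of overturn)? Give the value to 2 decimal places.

39.78 psu

Neutral buoyancy requires −α(T_deep − T_surf) + β(S_deep − S_surf′) = 0.
S_surf′ = S_deep − (α/β)·ΔT = 40.30 − (2.5 × 10⁻⁴/8.1 × 10⁻⁴)·(+1.7) = 39.7753 psu.
Increase required: 39.7753 − 39.63 = 0.1453 psu.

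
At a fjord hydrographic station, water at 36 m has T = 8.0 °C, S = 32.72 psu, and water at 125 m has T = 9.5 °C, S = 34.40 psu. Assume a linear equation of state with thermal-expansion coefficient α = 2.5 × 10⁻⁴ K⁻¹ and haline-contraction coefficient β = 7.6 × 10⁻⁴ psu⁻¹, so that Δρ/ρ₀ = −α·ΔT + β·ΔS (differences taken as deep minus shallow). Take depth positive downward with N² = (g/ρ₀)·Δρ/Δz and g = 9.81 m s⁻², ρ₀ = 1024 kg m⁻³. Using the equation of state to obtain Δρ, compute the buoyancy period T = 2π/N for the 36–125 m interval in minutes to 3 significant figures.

ΔT = +1.5 K, ΔS = +1.68 psu (deep − shallow).
Δρ/ρ₀ = −αΔT + βΔS = -3.75 × 10⁻⁴ + 1.2768 × 10⁻³ = 9.018 × 10⁻⁴, so Δρ ≈ 0.9234 kg m⁻³.
N² = (g/ρ₀)·Δρ/Δz = g·(Δρ/ρ₀)/Δz = 9.81 × 9.018 × 10⁻⁴ / 89 = 9.9401 × 10⁻⁵ s⁻².
N = √(9.9401 × 10⁻⁵) = 9.9700 × 10⁻³ rad s⁻¹ → T = 2π/N = 630.21 s = 10.504 min ≈ 10.5 min.

10.5 min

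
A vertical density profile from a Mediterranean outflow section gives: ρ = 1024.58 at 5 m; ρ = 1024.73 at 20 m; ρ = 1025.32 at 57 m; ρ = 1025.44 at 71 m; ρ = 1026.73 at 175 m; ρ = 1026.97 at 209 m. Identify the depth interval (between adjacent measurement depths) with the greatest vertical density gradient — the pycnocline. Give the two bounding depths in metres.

20–57 m

Compute the density gradient over each adjacent pair:
  5–20 m: Δρ/Δz = 0.15/15 = 0.010 kg m⁻⁴
  20–57 m: Δρ/Δz = 0.59/37 = 0.016 kg m⁻⁴
  57–71 m: Δρ/Δz = 0.12/14 = 8.6 × 10⁻³ kg m⁻⁴
  71–175 m: Δρ/Δz = 1.29/104 = 0.012 kg m⁻⁴
  175–209 m: Δρ/Δz = 0.24/34 = 7.1 × 10⁻³ kg m⁻⁴
The largest gradient is in the 20–57 m interval — the pycnocline.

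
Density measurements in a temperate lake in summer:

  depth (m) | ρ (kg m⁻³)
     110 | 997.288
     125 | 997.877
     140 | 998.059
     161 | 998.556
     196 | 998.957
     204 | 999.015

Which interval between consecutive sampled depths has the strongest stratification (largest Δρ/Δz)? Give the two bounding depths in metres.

110–125 m

Compute the density gradient over each adjacent pair:
  110–125 m: Δρ/Δz = 0.589/15 = 0.039 kg m⁻⁴
  125–140 m: Δρ/Δz = 0.182/15 = 0.012 kg m⁻⁴
  140–161 m: Δρ/Δz = 0.497/21 = 0.024 kg m⁻⁴
  161–196 m: Δρ/Δz = 0.401/35 = 0.011 kg m⁻⁴
  196–204 m: Δρ/Δz = 0.058/8 = 7.3 × 10⁻³ kg m⁻⁴
The largest gradient is in the 110–125 m interval — the pycnocline.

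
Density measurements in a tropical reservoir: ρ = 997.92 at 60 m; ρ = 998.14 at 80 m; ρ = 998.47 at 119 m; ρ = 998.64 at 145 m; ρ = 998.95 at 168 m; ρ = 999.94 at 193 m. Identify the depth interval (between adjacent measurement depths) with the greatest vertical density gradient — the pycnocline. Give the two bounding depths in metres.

Compute the density gradient over each adjacent pair:
  60–80 m: Δρ/Δz = 0.22/20 = 0.011 kg m⁻⁴
  80–119 m: Δρ/Δz = 0.33/39 = 8.5 × 10⁻³ kg m⁻⁴
  119–145 m: Δρ/Δz = 0.17/26 = 6.5 × 10⁻³ kg m⁻⁴
  145–168 m: Δρ/Δz = 0.31/23 = 0.013 kg m⁻⁴
  168–193 m: Δρ/Δz = 0.99/25 = 0.040 kg m⁻⁴
The largest gradient is in the 168–193 m interval — the pycnocline.

168–193 m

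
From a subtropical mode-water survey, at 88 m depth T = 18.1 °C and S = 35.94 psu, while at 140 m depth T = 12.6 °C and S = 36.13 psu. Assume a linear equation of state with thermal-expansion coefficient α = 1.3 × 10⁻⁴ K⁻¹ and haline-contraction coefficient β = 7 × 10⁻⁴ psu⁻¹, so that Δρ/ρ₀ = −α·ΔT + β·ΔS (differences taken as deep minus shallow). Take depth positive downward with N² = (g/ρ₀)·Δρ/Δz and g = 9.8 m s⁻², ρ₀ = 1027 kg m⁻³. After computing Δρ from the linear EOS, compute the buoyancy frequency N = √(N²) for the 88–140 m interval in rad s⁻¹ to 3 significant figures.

ΔT = -5.5 K, ΔS = +0.19 psu (deep − shallow).
Δρ/ρ₀ = −αΔT + βΔS = 7.15 × 10⁻⁴ + 1.33 × 10⁻⁴ = 8.48 × 10⁻⁴, so Δρ ≈ 0.8709 kg m⁻³.
N² = (g/ρ₀)·Δρ/Δz = g·(Δρ/ρ₀)/Δz = 9.8 × 8.48 × 10⁻⁴ / 52 = 1.5982 × 10⁻⁴ s⁻².
N = √(1.5982 × 10⁻⁴) = 0.012642 rad s⁻¹ ≈ 0.0126 rad s⁻¹.

0.0126 rad s⁻¹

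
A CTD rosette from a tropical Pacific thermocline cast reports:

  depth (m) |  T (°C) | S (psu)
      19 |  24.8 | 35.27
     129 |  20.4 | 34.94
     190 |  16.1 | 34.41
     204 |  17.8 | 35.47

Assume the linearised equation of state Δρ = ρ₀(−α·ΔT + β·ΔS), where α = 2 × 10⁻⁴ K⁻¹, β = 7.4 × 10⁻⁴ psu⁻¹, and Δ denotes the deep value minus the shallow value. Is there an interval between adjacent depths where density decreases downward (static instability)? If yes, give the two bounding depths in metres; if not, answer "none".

Evaluate Δρ/ρ₀ = −αΔT + βΔS across each adjacent pair:
  19–129 m: −αΔT+βΔS = −(2 × 10⁻⁴)(-4.4)+(7.4 × 10⁻⁴)(-0.33) = 6.4 × 10⁻⁴ → stable
  129–190 m: −αΔT+βΔS = −(2 × 10⁻⁴)(-4.3)+(7.4 × 10⁻⁴)(-0.53) = 4.7 × 10⁻⁴ → stable
  190–204 m: −αΔT+βΔS = −(2 × 10⁻⁴)(+1.7)+(7.4 × 10⁻⁴)(+1.06) = 4.4 × 10⁻⁴ → stable
Every interval has Δρ > 0: the column is stably stratified throughout.

none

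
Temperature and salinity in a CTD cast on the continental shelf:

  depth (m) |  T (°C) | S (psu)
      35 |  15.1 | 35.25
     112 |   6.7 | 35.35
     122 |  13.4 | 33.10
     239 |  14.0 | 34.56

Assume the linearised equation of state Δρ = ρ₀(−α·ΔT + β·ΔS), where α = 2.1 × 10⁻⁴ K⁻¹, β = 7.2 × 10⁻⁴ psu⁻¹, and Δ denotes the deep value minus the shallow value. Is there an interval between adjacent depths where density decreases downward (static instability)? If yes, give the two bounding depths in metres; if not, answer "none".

112–122 m

Evaluate Δρ/ρ₀ = −αΔT + βΔS across each adjacent pair:
  35–112 m: −αΔT+βΔS = −(2.1 × 10⁻⁴)(-8.4)+(7.2 × 10⁻⁴)(+0.10) = 1.8 × 10⁻³ → stable
  112–122 m: −αΔT+βΔS = −(2.1 × 10⁻⁴)(+6.7)+(7.2 × 10⁻⁴)(-2.25) = -3.0 × 10⁻³ → UNSTABLE
  122–239 m: −αΔT+βΔS = −(2.1 × 10⁻⁴)(+0.6)+(7.2 × 10⁻⁴)(+1.46) = 9.3 × 10⁻⁴ → stable
The 112–122 m interval has Δρ < 0: lighter water underlies denser water.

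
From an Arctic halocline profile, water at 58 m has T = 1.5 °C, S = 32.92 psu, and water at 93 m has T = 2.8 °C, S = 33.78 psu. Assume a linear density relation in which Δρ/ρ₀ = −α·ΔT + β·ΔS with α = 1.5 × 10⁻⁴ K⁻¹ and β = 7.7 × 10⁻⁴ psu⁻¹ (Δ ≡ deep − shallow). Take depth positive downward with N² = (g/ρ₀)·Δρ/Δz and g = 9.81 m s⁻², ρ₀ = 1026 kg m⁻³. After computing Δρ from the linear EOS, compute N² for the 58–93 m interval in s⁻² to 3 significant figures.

ΔT = +1.3 K, ΔS = +0.86 psu (deep − shallow).
Δρ/ρ₀ = −αΔT + βΔS = -1.95 × 10⁻⁴ + 6.622 × 10⁻⁴ = 4.672 × 10⁻⁴, so Δρ ≈ 0.4793 kg m⁻³.
N² = (g/ρ₀)·Δρ/Δz = g·(Δρ/ρ₀)/Δz = 9.81 × 4.672 × 10⁻⁴ / 35 = 1.3095 × 10⁻⁴ s⁻² ≈ 1.31 × 10⁻⁴ s⁻².

1.31 × 10⁻⁴ s⁻²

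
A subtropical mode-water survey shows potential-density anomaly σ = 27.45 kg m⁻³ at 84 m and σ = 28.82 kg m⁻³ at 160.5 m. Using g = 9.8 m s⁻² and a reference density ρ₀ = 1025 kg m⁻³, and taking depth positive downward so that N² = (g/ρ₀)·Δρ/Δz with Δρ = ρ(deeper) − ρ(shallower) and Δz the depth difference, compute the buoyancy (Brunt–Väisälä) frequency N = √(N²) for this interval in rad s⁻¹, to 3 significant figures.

Δρ = 1028.82 − 1027.45 = 1.37 kg m⁻³ over Δz = 160.5 − 84 = 76.5 m.
N² = (9.8/1025) × (1.37/76.5) = 1.7122 × 10⁻⁴ s⁻².
N = √(1.7122 × 10⁻⁴) = 0.013085 rad s⁻¹ ≈ 0.0131 rad s⁻¹.

0.0131 rad s⁻¹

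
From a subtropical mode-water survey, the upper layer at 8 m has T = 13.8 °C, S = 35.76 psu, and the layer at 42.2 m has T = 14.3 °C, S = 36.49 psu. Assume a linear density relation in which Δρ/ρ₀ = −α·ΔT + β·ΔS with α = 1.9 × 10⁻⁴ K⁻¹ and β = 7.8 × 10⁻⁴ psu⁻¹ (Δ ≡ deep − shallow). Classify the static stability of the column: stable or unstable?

stable

ΔT = 14.3 − 13.8 = +0.5 K and ΔS = 36.49 − 35.76 = +0.73 psu (deep − shallow).
−αΔT = -9.50 × 10⁻⁵; βΔS = 5.694 × 10⁻⁴; sum Δρ/ρ₀ = 4.744 × 10⁻⁴.
Δρ/ρ₀ > 0, so Δρ > 0: deeper water is denser → statically stable.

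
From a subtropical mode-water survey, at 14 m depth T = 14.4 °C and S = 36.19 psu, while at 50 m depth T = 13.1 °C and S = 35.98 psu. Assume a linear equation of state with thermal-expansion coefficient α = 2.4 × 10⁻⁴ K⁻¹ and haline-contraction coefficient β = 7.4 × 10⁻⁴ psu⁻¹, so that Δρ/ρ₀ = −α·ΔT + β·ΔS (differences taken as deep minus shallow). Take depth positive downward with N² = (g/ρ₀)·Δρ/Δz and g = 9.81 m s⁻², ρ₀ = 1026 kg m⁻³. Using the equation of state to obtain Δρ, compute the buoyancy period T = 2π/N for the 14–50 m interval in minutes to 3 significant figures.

ΔT = -1.3 K, ΔS = -0.21 psu (deep − shallow).
Δρ/ρ₀ = −αΔT + βΔS = 3.12 × 10⁻⁴ − 1.554 × 10⁻⁴ = 1.566 × 10⁻⁴, so Δρ ≈ 0.1607 kg m⁻³.
N² = (g/ρ₀)·Δρ/Δz = g·(Δρ/ρ₀)/Δz = 9.81 × 1.566 × 10⁻⁴ / 36 = 4.2674 × 10⁻⁵ s⁻².
N = √(4.2674 × 10⁻⁵) = 6.5325 × 10⁻³ rad s⁻¹ → T = 2π/N = 961.83 s = 16.030 min ≈ 16.0 min.

16.0 min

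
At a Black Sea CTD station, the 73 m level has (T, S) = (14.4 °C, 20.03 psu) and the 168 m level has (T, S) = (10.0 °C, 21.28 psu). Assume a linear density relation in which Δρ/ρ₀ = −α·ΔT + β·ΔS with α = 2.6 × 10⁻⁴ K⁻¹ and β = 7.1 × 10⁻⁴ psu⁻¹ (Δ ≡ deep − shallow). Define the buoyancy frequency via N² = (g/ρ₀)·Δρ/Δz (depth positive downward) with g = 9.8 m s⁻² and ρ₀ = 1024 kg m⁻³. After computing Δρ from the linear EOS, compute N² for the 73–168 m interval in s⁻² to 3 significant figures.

ΔT = -4.4 K, ΔS = +1.25 psu (deep − shallow).
Δρ/ρ₀ = −αΔT + βΔS = 1.144 × 10⁻³ + 8.875 × 10⁻⁴ = 2.0315 × 10⁻³, so Δρ ≈ 2.080 kg m⁻³.
N² = (g/ρ₀)·Δρ/Δz = g·(Δρ/ρ₀)/Δz = 9.8 × 2.0315 × 10⁻³ / 95 = 2.0957 × 10⁻⁴ s⁻² ≈ 2.10 × 10⁻⁴ s⁻².

2.10 × 10⁻⁴ s⁻²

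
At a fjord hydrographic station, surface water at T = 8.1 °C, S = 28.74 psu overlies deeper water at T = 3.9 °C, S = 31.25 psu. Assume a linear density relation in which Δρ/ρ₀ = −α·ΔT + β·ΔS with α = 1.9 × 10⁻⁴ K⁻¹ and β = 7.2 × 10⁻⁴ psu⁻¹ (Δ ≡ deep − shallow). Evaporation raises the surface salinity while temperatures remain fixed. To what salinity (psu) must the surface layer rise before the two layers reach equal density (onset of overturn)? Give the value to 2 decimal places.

Neutral buoyancy requires −α(T_deep − T_surf) + β(S_deep − S_surf′) = 0.
S_surf′ = S_deep − (α/β)·ΔT = 31.25 − (1.9 × 10⁻⁴/7.2 × 10⁻⁴)·(-4.2) = 32.3583 psu.
Increase required: 32.3583 − 28.74 = 3.6183 psu.

32.36 psu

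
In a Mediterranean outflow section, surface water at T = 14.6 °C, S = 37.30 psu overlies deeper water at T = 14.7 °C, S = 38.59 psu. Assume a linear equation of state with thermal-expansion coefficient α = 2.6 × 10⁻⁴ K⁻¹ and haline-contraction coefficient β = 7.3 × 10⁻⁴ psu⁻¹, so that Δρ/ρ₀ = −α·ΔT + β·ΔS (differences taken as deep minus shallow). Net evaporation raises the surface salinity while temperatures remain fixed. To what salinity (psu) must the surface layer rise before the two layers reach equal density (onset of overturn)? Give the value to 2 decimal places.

38.55 psu

Neutral buoyancy requires −α(T_deep − T_surf) + β(S_deep − S_surf′) = 0.
S_surf′ = S_deep − (α/β)·ΔT = 38.59 − (2.6 × 10⁻⁴/7.3 × 10⁻⁴)·(+0.1) = 38.5544 psu.
Increase required: 38.5544 − 37.30 = 1.2544 psu.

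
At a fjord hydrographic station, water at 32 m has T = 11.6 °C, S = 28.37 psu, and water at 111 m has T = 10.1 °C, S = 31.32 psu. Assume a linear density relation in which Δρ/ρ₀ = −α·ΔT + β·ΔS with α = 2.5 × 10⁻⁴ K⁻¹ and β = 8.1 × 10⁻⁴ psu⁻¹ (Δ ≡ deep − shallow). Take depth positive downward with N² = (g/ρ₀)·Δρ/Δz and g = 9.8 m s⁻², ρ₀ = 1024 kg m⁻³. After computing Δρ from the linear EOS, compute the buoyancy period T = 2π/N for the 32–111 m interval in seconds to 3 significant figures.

ΔT = -1.5 K, ΔS = +2.95 psu (deep − shallow).
Δρ/ρ₀ = −αΔT + βΔS = 3.75 × 10⁻⁴ + 2.3895 × 10⁻³ = 2.7645 × 10⁻³, so Δρ ≈ 2.831 kg m⁻³.
N² = (g/ρ₀)·Δρ/Δz = g·(Δρ/ρ₀)/Δz = 9.8 × 2.7645 × 10⁻³ / 79 = 3.4294 × 10⁻⁴ s⁻².
N = √(3.4294 × 10⁻⁴) = 0.018519 rad s⁻¹ → T = 2π/N = 339.28 s ≈ 339 s.

339 s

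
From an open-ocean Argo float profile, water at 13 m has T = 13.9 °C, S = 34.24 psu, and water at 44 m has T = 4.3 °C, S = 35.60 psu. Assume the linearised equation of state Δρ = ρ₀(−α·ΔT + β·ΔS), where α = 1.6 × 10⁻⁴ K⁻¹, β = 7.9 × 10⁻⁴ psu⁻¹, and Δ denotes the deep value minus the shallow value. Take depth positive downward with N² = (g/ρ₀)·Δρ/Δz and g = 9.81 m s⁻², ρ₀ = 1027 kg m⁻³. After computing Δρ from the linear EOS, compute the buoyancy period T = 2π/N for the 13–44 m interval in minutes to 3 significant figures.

ΔT = -9.6 K, ΔS = +1.36 psu (deep − shallow).
Δρ/ρ₀ = −αΔT + βΔS = 1.536 × 10⁻³ + 1.0744 × 10⁻³ = 2.6104 × 10⁻³, so Δρ ≈ 2.681 kg m⁻³.
N² = (g/ρ₀)·Δρ/Δz = g·(Δρ/ρ₀)/Δz = 9.81 × 2.6104 × 10⁻³ / 31 = 8.2607 × 10⁻⁴ s⁻².
N = √(8.2607 × 10⁻⁴) = 0.028741 rad s⁻¹ → T = 2π/N = 218.61 s = 3.6435 min ≈ 3.64 min.

3.64 min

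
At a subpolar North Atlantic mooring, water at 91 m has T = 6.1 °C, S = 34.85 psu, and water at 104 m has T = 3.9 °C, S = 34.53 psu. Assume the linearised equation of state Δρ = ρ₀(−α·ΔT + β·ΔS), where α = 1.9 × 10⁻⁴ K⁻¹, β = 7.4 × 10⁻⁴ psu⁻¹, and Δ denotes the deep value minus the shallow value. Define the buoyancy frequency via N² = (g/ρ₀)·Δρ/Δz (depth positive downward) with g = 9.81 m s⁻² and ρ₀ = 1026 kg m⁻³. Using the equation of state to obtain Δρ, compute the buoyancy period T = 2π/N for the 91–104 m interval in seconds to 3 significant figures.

ΔT = -2.2 K, ΔS = -0.32 psu (deep − shallow).
Δρ/ρ₀ = −αΔT + βΔS = 4.18 × 10⁻⁴ − 2.368 × 10⁻⁴ = 1.812 × 10⁻⁴, so Δρ ≈ 0.1859 kg m⁻³.
N² = (g/ρ₀)·Δρ/Δz = g·(Δρ/ρ₀)/Δz = 9.81 × 1.812 × 10⁻⁴ / 13 = 1.3674 × 10⁻⁴ s⁻².
N = √(1.3674 × 10⁻⁴) = 0.011694 rad s⁻¹ → T = 2π/N = 537.30 s ≈ 537 s.

537 s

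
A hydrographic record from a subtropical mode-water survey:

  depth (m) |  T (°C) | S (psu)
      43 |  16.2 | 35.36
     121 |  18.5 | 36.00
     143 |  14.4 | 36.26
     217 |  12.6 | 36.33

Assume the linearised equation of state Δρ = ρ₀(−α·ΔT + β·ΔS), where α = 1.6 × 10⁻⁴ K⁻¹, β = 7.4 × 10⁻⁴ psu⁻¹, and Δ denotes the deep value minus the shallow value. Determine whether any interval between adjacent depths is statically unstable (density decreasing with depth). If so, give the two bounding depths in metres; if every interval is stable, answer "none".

Evaluate Δρ/ρ₀ = −αΔT + βΔS across each adjacent pair:
  43–121 m: −αΔT+βΔS = −(1.6 × 10⁻⁴)(+2.3)+(7.4 × 10⁻⁴)(+0.64) = 1.1 × 10⁻⁴ → stable
  121–143 m: −αΔT+βΔS = −(1.6 × 10⁻⁴)(-4.1)+(7.4 × 10⁻⁴)(+0.26) = 8.5 × 10⁻⁴ → stable
  143–217 m: −αΔT+βΔS = −(1.6 × 10⁻⁴)(-1.8)+(7.4 × 10⁻⁴)(+0.07) = 3.4 × 10⁻⁴ → stable
Every interval has Δρ > 0: the column is stably stratified throughout.

none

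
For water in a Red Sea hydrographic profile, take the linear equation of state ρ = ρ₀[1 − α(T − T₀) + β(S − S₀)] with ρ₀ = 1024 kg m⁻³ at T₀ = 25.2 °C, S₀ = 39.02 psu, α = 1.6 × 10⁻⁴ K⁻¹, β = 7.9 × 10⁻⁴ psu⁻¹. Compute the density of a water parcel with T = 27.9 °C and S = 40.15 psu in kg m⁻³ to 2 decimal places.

T − T₀ = +2.7 K, S − S₀ = +1.13 psu.
Bracket = 1 − α·(+2.7) + β·(+1.13) = 1 + (4.607 × 10⁻⁴) = 1.0004607.
ρ = 1024 × 1.0004607 = 1024.47 kg m⁻³.

1024.47 kg m⁻³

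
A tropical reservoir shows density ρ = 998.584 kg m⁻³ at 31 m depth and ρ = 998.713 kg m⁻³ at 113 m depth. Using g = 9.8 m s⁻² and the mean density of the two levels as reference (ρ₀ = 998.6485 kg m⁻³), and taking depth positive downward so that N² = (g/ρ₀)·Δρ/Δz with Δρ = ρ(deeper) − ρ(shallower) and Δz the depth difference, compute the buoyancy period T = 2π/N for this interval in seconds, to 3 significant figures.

1.60 × 10³ s

Δρ = 998.713 − 998.584 = 0.129 kg m⁻³ over Δz = 113 − 31 = 82 m.
N² = (9.8/998.6485) × (0.129/82) = 1.5438 × 10⁻⁵ s⁻².
N = √(1.5438 × 10⁻⁵) = 3.9291 × 10⁻³ rad s⁻¹, so T = 2π/N = 1.5991 × 10³ s ≈ 1.60 × 10³ s.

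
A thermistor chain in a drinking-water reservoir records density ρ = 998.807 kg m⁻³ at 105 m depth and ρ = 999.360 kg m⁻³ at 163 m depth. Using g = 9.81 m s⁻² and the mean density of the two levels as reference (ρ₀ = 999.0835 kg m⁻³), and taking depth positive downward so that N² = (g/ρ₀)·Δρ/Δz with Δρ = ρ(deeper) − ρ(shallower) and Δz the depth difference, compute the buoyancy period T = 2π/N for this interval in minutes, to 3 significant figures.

Δρ = 999.360 − 998.807 = 0.553 kg m⁻³ over Δz = 163 − 105 = 58 m.
N² = (9.81/999.0835) × (0.553/58) = 9.3619 × 10⁻⁵ s⁻².
N = √(9.3619 × 10⁻⁵) = 9.6757 × 10⁻³ rad s⁻¹, so T = 2π/N = 649.38 s = 10.823 min ≈ 10.8 min.

10.8 min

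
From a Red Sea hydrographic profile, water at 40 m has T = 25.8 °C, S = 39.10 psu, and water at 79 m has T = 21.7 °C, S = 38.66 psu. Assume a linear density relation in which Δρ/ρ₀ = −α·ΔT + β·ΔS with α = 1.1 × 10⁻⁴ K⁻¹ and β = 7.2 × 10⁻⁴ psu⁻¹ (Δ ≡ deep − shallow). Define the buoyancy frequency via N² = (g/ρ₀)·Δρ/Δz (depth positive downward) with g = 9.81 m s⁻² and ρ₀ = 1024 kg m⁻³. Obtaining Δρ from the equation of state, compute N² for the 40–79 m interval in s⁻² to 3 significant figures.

3.38 × 10⁻⁵ s⁻²

ΔT = -4.1 K, ΔS = -0.44 psu (deep − shallow).
Δρ/ρ₀ = −αΔT + βΔS = 4.51 × 10⁻⁴ − 3.168 × 10⁻⁴ = 1.342 × 10⁻⁴, so Δρ ≈ 0.1374 kg m⁻³.
N² = (g/ρ₀)·Δρ/Δz = g·(Δρ/ρ₀)/Δz = 9.81 × 1.342 × 10⁻⁴ / 39 = 3.3756 × 10⁻⁵ s⁻² ≈ 3.38 × 10⁻⁵ s⁻².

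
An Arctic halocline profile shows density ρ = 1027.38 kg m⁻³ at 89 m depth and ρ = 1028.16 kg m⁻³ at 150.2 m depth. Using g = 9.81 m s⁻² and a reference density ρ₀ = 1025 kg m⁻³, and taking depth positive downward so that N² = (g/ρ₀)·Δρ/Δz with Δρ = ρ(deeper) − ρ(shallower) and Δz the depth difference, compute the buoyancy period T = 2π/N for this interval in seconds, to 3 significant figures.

Δρ = 1028.16 − 1027.38 = 0.78 kg m⁻³ over Δz = 150.2 − 89 = 61.2 m.
N² = (9.81/1025) × (0.78/61.2) = 1.2198 × 10⁻⁴ s⁻².
N = √(1.2198 × 10⁻⁴) = 0.011044 rad s⁻¹, so T = 2π/N = 568.92 s ≈ 569 s.

569 s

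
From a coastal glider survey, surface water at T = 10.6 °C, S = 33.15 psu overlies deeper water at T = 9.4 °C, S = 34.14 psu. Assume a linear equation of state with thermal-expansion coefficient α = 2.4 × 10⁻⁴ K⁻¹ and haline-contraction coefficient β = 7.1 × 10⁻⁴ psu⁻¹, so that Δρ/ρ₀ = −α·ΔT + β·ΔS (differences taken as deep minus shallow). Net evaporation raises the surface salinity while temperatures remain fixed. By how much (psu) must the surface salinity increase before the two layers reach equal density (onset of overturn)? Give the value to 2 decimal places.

1.40 psu

Neutral buoyancy requires −α(T_deep − T_surf) + β(S_deep − S_surf′) = 0.
S_surf′ = S_deep − (α/β)·ΔT = 34.14 − (2.4 × 10⁻⁴/7.1 × 10⁻⁴)·(-1.2) = 34.5456 psu.
Increase required: 34.5456 − 33.15 = 1.3956 psu.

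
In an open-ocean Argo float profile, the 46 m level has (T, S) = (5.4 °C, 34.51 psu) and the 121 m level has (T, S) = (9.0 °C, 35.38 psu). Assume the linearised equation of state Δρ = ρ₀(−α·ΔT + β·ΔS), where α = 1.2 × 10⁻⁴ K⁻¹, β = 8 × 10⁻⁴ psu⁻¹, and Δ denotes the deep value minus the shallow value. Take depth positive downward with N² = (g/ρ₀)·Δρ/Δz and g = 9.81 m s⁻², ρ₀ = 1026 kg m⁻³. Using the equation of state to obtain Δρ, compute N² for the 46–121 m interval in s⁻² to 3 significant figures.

3.45 × 10⁻⁵ s⁻²

ΔT = +3.6 K, ΔS = +0.87 psu (deep − shallow).
Δρ/ρ₀ = −αΔT + βΔS = -4.32 × 10⁻⁴ + 6.96 × 10⁻⁴ = 2.64 × 10⁻⁴, so Δρ ≈ 0.2709 kg m⁻³.
N² = (g/ρ₀)·Δρ/Δz = g·(Δρ/ρ₀)/Δz = 9.81 × 2.64 × 10⁻⁴ / 75 = 3.4531 × 10⁻⁵ s⁻² ≈ 3.45 × 10⁻⁵ s⁻².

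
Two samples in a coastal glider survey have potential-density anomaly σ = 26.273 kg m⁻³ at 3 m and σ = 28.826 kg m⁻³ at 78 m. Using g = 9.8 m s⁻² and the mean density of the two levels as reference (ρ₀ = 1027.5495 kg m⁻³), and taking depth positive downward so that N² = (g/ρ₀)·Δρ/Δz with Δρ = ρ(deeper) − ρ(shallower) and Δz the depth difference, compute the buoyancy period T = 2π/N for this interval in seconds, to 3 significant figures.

Δρ = 1028.826 − 1026.273 = 2.553 kg m⁻³ over Δz = 78 − 3 = 75 m.
N² = (9.8/1027.5495) × (2.553/75) = 3.2465 × 10⁻⁴ s⁻².
N = √(3.2465 × 10⁻⁴) = 0.018018 rad s⁻¹, so T = 2π/N = 348.72 s ≈ 349 s.

349 s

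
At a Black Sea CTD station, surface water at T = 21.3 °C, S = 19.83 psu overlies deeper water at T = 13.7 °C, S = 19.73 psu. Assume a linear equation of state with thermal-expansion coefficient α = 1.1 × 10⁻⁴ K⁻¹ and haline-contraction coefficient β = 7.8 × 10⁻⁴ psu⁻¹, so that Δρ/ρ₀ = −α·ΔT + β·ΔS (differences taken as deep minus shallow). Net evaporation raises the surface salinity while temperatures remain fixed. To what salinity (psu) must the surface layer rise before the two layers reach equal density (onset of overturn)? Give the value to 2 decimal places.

Neutral buoyancy requires −α(T_deep − T_surf) + β(S_deep − S_surf′) = 0.
S_surf′ = S_deep − (α/β)·ΔT = 19.73 − (1.1 × 10⁻⁴/7.8 × 10⁻⁴)·(-7.6) = 20.8018 psu.
Increase required: 20.8018 − 19.83 = 0.9718 psu.

20.80 psu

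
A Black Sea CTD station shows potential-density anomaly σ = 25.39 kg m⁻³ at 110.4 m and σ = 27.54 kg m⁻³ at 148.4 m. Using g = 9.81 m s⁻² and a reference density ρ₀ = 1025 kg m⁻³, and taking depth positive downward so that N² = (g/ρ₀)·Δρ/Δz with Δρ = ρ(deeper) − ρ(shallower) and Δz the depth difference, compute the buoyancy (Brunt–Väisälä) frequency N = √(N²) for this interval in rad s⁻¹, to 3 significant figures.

Δρ = 1027.54 − 1025.39 = 2.15 kg m⁻³ over Δz = 148.4 − 110.4 = 38 m.
N² = (9.81/1025) × (2.15/38) = 5.4150 × 10⁻⁴ s⁻².
N = √(5.4150 × 10⁻⁴) = 0.023270 rad s⁻¹ ≈ 0.0233 rad s⁻¹.

0.0233 rad s⁻¹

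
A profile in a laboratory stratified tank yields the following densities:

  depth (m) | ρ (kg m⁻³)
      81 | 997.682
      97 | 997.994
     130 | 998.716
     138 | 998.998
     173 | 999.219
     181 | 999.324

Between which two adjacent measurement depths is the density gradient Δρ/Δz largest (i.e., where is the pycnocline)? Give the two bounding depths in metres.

130–138 m

Compute the density gradient over each adjacent pair:
  81–97 m: Δρ/Δz = 0.312/16 = 0.019 kg m⁻⁴
  97–130 m: Δρ/Δz = 0.722/33 = 0.022 kg m⁻⁴
  130–138 m: Δρ/Δz = 0.282/8 = 0.035 kg m⁻⁴
  138–173 m: Δρ/Δz = 0.221/35 = 6.3 × 10⁻³ kg m⁻⁴
  173–181 m: Δρ/Δz = 0.105/8 = 0.013 kg m⁻⁴
The largest gradient is in the 130–138 m interval — the pycnocline.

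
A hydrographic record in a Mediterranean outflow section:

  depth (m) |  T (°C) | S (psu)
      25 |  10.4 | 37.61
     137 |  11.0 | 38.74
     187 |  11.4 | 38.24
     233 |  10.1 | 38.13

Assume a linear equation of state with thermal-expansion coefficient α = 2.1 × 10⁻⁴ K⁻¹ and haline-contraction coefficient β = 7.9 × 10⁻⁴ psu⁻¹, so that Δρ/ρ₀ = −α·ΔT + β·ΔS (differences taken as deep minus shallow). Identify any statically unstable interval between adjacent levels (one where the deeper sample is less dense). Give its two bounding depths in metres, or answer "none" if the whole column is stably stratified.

137–187 m

Evaluate Δρ/ρ₀ = −αΔT + βΔS across each adjacent pair:
  25–137 m: −αΔT+βΔS = −(2.1 × 10⁻⁴)(+0.6)+(7.9 × 10⁻⁴)(+1.13) = 7.7 × 10⁻⁴ → stable
  137–187 m: −αΔT+βΔS = −(2.1 × 10⁻⁴)(+0.4)+(7.9 × 10⁻⁴)(-0.50) = -4.8 × 10⁻⁴ → UNSTABLE
  187–233 m: −αΔT+βΔS = −(2.1 × 10⁻⁴)(-1.3)+(7.9 × 10⁻⁴)(-0.11) = 1.9 × 10⁻⁴ → stable
The 137–187 m interval has Δρ < 0: lighter water underlies denser water.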